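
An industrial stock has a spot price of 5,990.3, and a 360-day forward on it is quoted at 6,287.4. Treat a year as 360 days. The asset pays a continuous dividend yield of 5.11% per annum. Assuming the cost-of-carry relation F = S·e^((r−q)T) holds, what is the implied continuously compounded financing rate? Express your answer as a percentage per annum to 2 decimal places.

From F = S·e^((r−q)T): (r − q) = ln(F/S)/T
ln(6287.4/5990.3) = ln(1.049597) = 0.048406
(r − q) = 0.048406 / (360/360) = 0.048406
r = ln(F/S)/T + q = 0.048406 + 0.0511 = 0.099506
r = 9.95%

9.95%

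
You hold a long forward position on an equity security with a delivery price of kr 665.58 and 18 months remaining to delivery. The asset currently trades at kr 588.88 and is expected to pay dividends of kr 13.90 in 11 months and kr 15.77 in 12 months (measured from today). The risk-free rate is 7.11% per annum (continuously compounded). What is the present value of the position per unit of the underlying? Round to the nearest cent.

PV(remaining dividends) I = 13.90·e^(−0.0711·11/12) + 15.77·e^(−0.0711·12/12) = 27.7106
Current forward F = (S − I)·e^(rT) = (588.88 − 27.7106)·e^(0.0711·18/12) = 561.1694 × 1.112545 = 624.3262
Value (long) = (F − K)·e^(−rT) = (624.3262 − 665.58) × 0.898840 = -37.0806
Value = -kr 37.08

-kr 37.08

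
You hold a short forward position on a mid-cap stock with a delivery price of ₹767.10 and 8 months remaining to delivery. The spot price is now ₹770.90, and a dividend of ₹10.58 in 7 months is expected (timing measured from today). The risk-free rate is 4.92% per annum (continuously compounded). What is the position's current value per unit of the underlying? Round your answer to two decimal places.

-₹18.27

PV(remaining dividends) I = 10.58·e^(−0.0492·7/12) = 10.2807
Current forward F = (S − I)·e^(rT) = (770.90 − 10.2807)·e^(0.0492·8/12) = 760.6193 × 1.033344 = 785.9814
Value (long) = (F − K)·e^(−rT) = (785.9814 − 767.10) × 0.967732 = 18.2721
Short position value = −(long value) = -₹18.27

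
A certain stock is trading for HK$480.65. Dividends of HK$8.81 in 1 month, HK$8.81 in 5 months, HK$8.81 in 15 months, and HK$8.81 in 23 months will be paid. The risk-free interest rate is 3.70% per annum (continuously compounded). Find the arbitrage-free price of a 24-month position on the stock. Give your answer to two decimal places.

HK$480.87

PV(dividends) I = 8.81·e^(−0.0370·1/12) + 8.81·e^(−0.0370·5/12) + 8.81·e^(−0.0370·15/12) + 8.81·e^(−0.0370·23/12)
I = 8.7829 + 8.6752 + 8.4118 + 8.2069 = 34.0768
F = (S − I)·e^(rT) = (480.65 − 34.0768) · e^(0.0370·24/12)
= 446.5732 · e^0.074000 = 446.5732 × 1.076807 = HK$480.87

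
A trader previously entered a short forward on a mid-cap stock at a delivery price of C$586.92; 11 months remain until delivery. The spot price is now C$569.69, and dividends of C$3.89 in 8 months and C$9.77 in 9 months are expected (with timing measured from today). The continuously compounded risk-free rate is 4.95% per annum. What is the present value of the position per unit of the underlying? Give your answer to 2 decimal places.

C$4.37

PV(remaining dividends) I = 3.89·e^(−0.0495·8/12) + 9.77·e^(−0.0495·9/12) = 13.1777
Current forward F = (S − I)·e^(rT) = (569.69 − 13.1777)·e^(0.0495·11/12) = 556.5123 × 1.046420 = 582.3456
Value (long) = (F − K)·e^(−rT) = (582.3456 − 586.92) × 0.955639 = -4.3715
Short position value = −(long value) = C$4.37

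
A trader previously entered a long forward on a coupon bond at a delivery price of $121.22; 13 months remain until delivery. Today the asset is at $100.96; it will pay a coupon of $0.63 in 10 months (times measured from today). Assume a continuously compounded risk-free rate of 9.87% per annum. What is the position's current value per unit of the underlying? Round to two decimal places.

-$8.55

PV(remaining coupons) I = 0.63·e^(−0.0987·10/12) = 0.5803
Current forward F = (S − I)·e^(rT) = (100.96 − 0.5803)·e^(0.0987·13/12) = 100.3797 × 1.112851 = 111.7076
Value (long) = (F − K)·e^(−rT) = (111.7076 − 121.22) × 0.898593 = -8.5478
Value = -$8.55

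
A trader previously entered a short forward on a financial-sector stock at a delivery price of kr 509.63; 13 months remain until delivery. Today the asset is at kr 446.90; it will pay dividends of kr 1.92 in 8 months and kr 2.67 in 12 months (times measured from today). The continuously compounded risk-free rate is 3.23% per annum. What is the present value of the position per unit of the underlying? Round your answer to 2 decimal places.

PV(remaining dividends) I = 1.92·e^(−0.0323·8/12) + 2.67·e^(−0.0323·12/12) = 4.4642
Current forward F = (S − I)·e^(rT) = (446.90 − 4.4642)·e^(0.0323·13/12) = 442.4358 × 1.035611 = 458.1914
Value (long) = (F − K)·e^(−rT) = (458.1914 − 509.63) × 0.965613 = -49.6698
Short position value = −(long value) = kr 49.67

kr 49.67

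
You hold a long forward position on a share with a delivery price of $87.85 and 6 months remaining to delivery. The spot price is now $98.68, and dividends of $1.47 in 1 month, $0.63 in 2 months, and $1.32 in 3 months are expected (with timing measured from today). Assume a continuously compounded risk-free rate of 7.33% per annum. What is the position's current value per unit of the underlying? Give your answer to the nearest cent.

PV(remaining dividends) I = 1.47·e^(−0.0733·1/12) + 0.63·e^(−0.0733·2/12) + 1.32·e^(−0.0733·3/12) = 3.3794
Current forward F = (S − I)·e^(rT) = (98.68 − 3.3794)·e^(0.0733·6/12) = 95.3006 × 1.037330 = 98.8582
Value (long) = (F − K)·e^(−rT) = (98.8582 − 87.85) × 0.964013 = 10.6120
Value = $10.61

$10.61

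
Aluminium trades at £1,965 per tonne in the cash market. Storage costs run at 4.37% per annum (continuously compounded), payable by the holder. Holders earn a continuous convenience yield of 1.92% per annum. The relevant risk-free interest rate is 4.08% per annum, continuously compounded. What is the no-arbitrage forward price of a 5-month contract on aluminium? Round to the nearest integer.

Net carry = r + u − y = 0.0408 + 0.0437 − 0.0192 = 0.0653
F = S·e^((r+u−y)T) = 1965 · e^(0.0653 × 5/12) = 1965 · e^0.027208
= 1965 × 1.027582 = £2,019 per tonne

£2,019 per tonne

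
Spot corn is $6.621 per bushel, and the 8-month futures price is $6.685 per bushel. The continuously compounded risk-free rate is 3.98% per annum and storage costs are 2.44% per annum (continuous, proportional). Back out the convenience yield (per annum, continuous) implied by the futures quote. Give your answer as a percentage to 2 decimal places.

F = S·e^((r+u−y)T) ⇒ (r+u−y) = ln(F/S)/T
ln(6.685/6.621) = 0.009620; /T ⇒ 0.014430
y = r + u − ln(F/S)/T = 0.0398 + 0.0244 − 0.014430 = 0.049770
y = 4.98%

4.98%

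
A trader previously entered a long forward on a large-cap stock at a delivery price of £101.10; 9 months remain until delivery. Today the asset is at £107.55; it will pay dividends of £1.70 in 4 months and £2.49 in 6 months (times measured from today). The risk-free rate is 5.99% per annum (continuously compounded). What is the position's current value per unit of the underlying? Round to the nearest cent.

PV(remaining dividends) I = 1.70·e^(−0.0599·4/12) + 2.49·e^(−0.0599·6/12) = 4.0829
Current forward F = (S − I)·e^(rT) = (107.55 − 4.0829)·e^(0.0599·9/12) = 103.4671 × 1.045949 = 108.2213
Value (long) = (F − K)·e^(−rT) = (108.2213 − 101.10) × 0.956069 = 6.8085
Value = £6.81

£6.81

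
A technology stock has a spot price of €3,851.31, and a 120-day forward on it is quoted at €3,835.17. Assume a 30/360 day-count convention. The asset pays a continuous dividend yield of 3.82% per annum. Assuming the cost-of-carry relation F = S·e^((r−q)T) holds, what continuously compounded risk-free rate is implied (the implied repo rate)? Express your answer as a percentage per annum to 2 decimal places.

2.56%

From F = S·e^((r−q)T): (r − q) = ln(F/S)/T
ln(3835.17/3851.31) = ln(0.995809) = -0.004200
(r − q) = -0.004200 / (120/360) = -0.012600
r = ln(F/S)/T + q = -0.012600 + 0.0382 = 0.025600
r = 2.56%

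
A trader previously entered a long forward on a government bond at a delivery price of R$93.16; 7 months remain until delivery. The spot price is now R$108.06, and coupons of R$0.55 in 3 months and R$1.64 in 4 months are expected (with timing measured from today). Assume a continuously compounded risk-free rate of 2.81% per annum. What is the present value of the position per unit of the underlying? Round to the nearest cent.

PV(remaining coupons) I = 0.55·e^(−0.0281·3/12) + 1.64·e^(−0.0281·4/12) = 2.1709
Current forward F = (S − I)·e^(rT) = (108.06 − 2.1709)·e^(0.0281·7/12) = 105.8891 × 1.016527 = 107.6391
Value (long) = (F − K)·e^(−rT) = (107.6391 − 93.16) × 0.983742 = 14.2437
Value = R$14.24

R$14.24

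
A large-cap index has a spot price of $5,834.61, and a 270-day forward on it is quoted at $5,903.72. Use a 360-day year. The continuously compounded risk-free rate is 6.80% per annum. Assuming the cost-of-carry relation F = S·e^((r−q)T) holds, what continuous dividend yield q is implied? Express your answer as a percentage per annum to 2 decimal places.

From F = S·e^((r−q)T): (r − q) = ln(F/S)/T
ln(5903.72/5834.61) = ln(1.011845) = 0.011775
(r − q) = 0.011775 / (270/360) = 0.015700
q = r − ln(F/S)/T = 0.0680 − 0.015700 = 0.052300
q = 5.23%

5.23%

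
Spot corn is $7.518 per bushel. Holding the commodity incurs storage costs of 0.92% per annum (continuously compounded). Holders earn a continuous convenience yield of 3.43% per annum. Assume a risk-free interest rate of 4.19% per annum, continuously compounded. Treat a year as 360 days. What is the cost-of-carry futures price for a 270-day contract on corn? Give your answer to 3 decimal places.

Net carry = r + u − y = 0.0419 + 0.0092 − 0.0343 = 0.0168
F = S·e^((r+u−y)T) = 7.518 · e^(0.0168 × 270/360) = 7.518 · e^0.012600
= 7.518 × 1.012680 = $7.613 per bushel

$7.613 per bushel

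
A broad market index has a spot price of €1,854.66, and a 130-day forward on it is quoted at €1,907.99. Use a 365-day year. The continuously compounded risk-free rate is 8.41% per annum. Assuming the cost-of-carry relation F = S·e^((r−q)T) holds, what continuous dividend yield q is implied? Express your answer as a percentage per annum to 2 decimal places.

From F = S·e^((r−q)T): (r − q) = ln(F/S)/T
ln(1907.99/1854.66) = ln(1.028755) = 0.028349
(r − q) = 0.028349 / (130/365) = 0.079595
q = r − ln(F/S)/T = 0.0841 − 0.079595 = 0.004505
q = 0.45%

0.45%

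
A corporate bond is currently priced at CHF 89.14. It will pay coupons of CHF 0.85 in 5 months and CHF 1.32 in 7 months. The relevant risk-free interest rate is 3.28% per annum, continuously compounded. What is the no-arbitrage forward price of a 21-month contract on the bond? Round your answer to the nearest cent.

PV(coupons) I = 0.85·e^(−0.0328·5/12) + 1.32·e^(−0.0328·7/12)
I = 0.8385 + 1.2950 = 2.1335
F = (S − I)·e^(rT) = (89.14 − 2.1335) · e^(0.0328·21/12)
= 87.0065 · e^0.057400 = 87.0065 × 1.059079 = CHF 92.15

CHF 92.15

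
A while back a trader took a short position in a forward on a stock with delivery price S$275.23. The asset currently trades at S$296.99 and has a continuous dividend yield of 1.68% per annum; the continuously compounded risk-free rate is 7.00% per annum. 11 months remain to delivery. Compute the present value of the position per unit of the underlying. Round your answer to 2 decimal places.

-S$34.33

Current fair forward for the remaining 11 months: F = S·e^((r − q)·T), (r − q) = 0.0700 − 0.0168 = 0.0532
F = 296.99 · e^(0.0532 × 11/12) = 296.99 × 1.049975 = 311.8321
Value of long forward = (F − K)·e^(−rT) = (311.8321 − 275.23) · e^(−0.0700·11/12)
= 36.6021 × 0.937849 = 34.33
Short position value = −(long value) = -S$34.33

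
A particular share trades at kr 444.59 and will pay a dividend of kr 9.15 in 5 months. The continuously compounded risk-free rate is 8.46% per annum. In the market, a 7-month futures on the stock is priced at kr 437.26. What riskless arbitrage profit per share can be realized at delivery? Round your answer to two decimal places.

PV(dividends) I = 9.15·e^(−0.0846·5/12) = 8.8331
Fair futures F* = (S − I)·e^(rT) = (444.59 − 8.8331)·e^0.049350 = 435.7569 × 1.050588 = 457.8010
Market kr 437.26 < fair 457.8010: forward underpriced → reverse cash-and-carry (short the stock, invest proceeds at r, pay the dividends, go long the forward).
Profit at T = |F_mkt − F*| = |437.26 − 457.8010| = kr 20.54 per share

kr 20.54 per share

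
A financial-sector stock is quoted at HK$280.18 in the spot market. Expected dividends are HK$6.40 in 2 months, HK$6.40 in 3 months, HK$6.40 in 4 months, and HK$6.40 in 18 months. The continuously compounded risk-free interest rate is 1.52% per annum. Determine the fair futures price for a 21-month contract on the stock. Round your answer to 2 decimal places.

PV(dividends) I = 6.40·e^(−0.0152·2/12) + 6.40·e^(−0.0152·3/12) + 6.40·e^(−0.0152·4/12) + 6.40·e^(−0.0152·18/12)
I = 6.3838 + 6.3757 + 6.3677 + 6.2557 = 25.3829
F = (S − I)·e^(rT) = (280.18 − 25.3829) · e^(0.0152·21/12)
= 254.7971 · e^0.026600 = 254.7971 × 1.026957 = HK$261.67

HK$261.67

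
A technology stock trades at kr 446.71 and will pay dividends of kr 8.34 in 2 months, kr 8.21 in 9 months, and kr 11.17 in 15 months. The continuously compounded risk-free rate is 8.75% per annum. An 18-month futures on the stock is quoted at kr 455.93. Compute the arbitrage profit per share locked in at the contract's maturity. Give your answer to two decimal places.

kr 23.88 per share

PV(dividends) I = 8.34·e^(−0.0875·2/12) + 8.21·e^(−0.0875·9/12) + 11.17·e^(−0.0875·15/12) = 25.9205
Fair futures F* = (S − I)·e^(rT) = (446.71 − 25.9205)·e^0.131250 = 420.7895 × 1.140253 = 479.8065
Market kr 455.93 < fair 479.8065: forward underpriced → reverse cash-and-carry (short the stock, invest proceeds at r, pay the dividends, go long the forward).
Profit at T = |F_mkt − F*| = |455.93 − 479.8065| = kr 23.88 per share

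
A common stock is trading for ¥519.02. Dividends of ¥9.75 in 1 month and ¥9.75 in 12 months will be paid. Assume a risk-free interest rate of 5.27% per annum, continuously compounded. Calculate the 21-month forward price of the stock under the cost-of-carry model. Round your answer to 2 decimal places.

¥548.38

PV(dividends) I = 9.75·e^(−0.0527·1/12) + 9.75·e^(−0.0527·12/12)
I = 9.7073 + 9.2495 = 18.9568
F = (S − I)·e^(rT) = (519.02 − 18.9568) · e^(0.0527·21/12)
= 500.0632 · e^0.092225 = 500.0632 × 1.096612 = ¥548.38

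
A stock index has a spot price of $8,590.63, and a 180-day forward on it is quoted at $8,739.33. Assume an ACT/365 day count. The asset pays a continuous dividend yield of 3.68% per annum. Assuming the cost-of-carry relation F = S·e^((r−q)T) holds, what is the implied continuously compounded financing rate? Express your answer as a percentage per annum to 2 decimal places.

From F = S·e^((r−q)T): (r − q) = ln(F/S)/T
ln(8739.33/8590.63) = ln(1.017310) = 0.017162
(r − q) = 0.017162 / (180/365) = 0.034801
r = ln(F/S)/T + q = 0.034801 + 0.0368 = 0.071601
r = 7.16%

7.16%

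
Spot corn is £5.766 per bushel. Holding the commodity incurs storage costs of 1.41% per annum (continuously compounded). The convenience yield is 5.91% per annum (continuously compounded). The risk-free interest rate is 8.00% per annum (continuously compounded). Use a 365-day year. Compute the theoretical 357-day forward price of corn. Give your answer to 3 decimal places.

Net carry = r + u − y = 0.0800 + 0.0141 − 0.0591 = 0.0350
F = S·e^((r+u−y)T) = 5.766 · e^(0.0350 × 357/365) = 5.766 · e^0.034233
= 5.766 × 1.034826 = £5.967 per bushel

£5.967 per bushel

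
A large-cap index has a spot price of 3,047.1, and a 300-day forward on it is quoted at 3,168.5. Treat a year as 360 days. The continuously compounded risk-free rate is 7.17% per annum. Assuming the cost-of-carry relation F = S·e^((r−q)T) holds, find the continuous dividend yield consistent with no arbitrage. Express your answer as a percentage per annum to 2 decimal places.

2.48%

From F = S·e^((r−q)T): (r − q) = ln(F/S)/T
ln(3168.5/3047.1) = ln(1.039841) = 0.039068
(r − q) = 0.039068 / (300/360) = 0.046882
q = r − ln(F/S)/T = 0.0717 − 0.046882 = 0.024818
q = 2.48%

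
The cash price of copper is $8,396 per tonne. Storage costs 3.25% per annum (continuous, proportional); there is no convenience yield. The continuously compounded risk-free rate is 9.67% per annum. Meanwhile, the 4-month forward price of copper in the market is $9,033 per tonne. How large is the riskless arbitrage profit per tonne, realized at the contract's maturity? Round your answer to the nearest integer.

Fair forward: F* = S·e^(carry·T), with carry = (r + u) = 0.0967 + 0.0325 = 0.1292
F* = 8396 · e^(0.1292 × 4/12) = 8396 · e^0.043067 = 8396 × 1.044008 = $8765.4912
Market $9033 > fair $8765.4912: forward overpriced → cash-and-carry (buy spot, short the forward).
At maturity, profit = |F_mkt − F*| = |9033 − 8765.4912| = $268 per tonne

$268 per tonne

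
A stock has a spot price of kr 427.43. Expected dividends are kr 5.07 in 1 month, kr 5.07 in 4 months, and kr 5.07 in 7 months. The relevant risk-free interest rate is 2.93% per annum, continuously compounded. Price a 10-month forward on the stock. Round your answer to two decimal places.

kr 422.56

PV(dividends) I = 5.07·e^(−0.0293·1/12) + 5.07·e^(−0.0293·4/12) + 5.07·e^(−0.0293·7/12)
I = 5.0576 + 5.0207 + 4.9841 = 15.0624
F = (S − I)·e^(rT) = (427.43 − 15.0624) · e^(0.0293·10/12)
= 412.3676 · e^0.024417 = 412.3676 × 1.024718 = kr 422.56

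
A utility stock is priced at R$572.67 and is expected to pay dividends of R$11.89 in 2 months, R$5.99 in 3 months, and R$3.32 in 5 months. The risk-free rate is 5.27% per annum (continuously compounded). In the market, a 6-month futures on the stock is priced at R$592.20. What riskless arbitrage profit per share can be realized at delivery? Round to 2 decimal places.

R$25.74 per share

PV(dividends) I = 11.89·e^(−0.0527·2/12) + 5.99·e^(−0.0527·3/12) + 3.32·e^(−0.0527·5/12) = 20.9455
Fair futures F* = (S − I)·e^(rT) = (572.67 − 20.9455)·e^0.026350 = 551.7245 × 1.026700 = 566.4555
Market R$592.20 > fair 566.4555: forward overpriced → cash-and-carry (borrow at r, buy the stock and collect the dividends, short the forward).
Profit at T = |F_mkt − F*| = |592.20 − 566.4555| = R$25.74 per share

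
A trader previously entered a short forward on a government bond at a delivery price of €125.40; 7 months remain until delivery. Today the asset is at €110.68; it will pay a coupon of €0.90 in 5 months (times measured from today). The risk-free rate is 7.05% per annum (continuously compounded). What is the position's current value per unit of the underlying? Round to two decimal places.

€10.54

PV(remaining coupons) I = 0.90·e^(−0.0705·5/12) = 0.8739
Current forward F = (S − I)·e^(rT) = (110.68 − 0.8739)·e^(0.0705·7/12) = 109.8061 × 1.041982 = 114.4160
Value (long) = (F − K)·e^(−rT) = (114.4160 − 125.40) × 0.959709 = -10.5414
Short position value = −(long value) = €10.54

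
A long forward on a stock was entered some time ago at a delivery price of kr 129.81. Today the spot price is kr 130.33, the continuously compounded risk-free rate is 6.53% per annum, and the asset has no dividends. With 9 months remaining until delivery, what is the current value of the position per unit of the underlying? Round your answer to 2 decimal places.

Current fair forward for the remaining 9 months: F = S·e^(r·T), r = 0.0653
F = 130.33 · e^(0.0653 × 9/12) = 130.33 × 1.050194 = 136.8718
Value of long forward = (F − K)·e^(−rT) = (136.8718 − 129.81) · e^(−0.0653·9/12)
= 7.0618 × 0.952205 = 6.72

kr 6.72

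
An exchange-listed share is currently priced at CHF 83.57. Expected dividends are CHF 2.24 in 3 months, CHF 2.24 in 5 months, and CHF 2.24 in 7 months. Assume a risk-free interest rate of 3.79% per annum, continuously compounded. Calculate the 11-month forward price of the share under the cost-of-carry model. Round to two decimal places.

PV(dividends) I = 2.24·e^(−0.0379·3/12) + 2.24·e^(−0.0379·5/12) + 2.24·e^(−0.0379·7/12)
I = 2.2189 + 2.2049 + 2.1910 = 6.6148
F = (S − I)·e^(rT) = (83.57 − 6.6148) · e^(0.0379·11/12)
= 76.9552 · e^0.034742 = 76.9552 × 1.035353 = CHF 79.68

CHF 79.68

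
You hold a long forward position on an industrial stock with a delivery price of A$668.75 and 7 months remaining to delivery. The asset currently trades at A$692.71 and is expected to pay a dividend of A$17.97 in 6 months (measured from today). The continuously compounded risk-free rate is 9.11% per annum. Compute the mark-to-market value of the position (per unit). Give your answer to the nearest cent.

A$41.40

PV(remaining dividends) I = 17.97·e^(−0.0911·6/12) = 17.1698
Current forward F = (S − I)·e^(rT) = (692.71 − 17.1698)·e^(0.0911·7/12) = 675.5402 × 1.054579 = 712.4105
Value (long) = (F − K)·e^(−rT) = (712.4105 − 668.75) × 0.948246 = 41.4009
Value = A$41.40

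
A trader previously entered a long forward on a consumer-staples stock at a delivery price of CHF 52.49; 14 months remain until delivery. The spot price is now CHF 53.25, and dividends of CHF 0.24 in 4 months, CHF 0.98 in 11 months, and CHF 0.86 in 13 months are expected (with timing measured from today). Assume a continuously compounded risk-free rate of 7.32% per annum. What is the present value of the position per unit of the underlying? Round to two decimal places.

CHF 3.11

PV(remaining dividends) I = 0.24·e^(−0.0732·4/12) + 0.98·e^(−0.0732·11/12) + 0.86·e^(−0.0732·13/12) = 1.9451
Current forward F = (S − I)·e^(rT) = (53.25 − 1.9451)·e^(0.0732·14/12) = 51.3049 × 1.089153 = 55.8789
Value (long) = (F − K)·e^(−rT) = (55.8789 − 52.49) × 0.918145 = 3.1115
Value = CHF 3.11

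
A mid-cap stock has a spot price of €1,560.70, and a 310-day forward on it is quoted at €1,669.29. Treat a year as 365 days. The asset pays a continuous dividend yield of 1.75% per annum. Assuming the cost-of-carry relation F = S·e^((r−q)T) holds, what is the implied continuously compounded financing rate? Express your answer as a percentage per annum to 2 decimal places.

9.67%

From F = S·e^((r−q)T): (r − q) = ln(F/S)/T
ln(1669.29/1560.70) = ln(1.069578) = 0.067264
(r − q) = 0.067264 / (310/365) = 0.079198
r = ln(F/S)/T + q = 0.079198 + 0.0175 = 0.096698
r = 9.67%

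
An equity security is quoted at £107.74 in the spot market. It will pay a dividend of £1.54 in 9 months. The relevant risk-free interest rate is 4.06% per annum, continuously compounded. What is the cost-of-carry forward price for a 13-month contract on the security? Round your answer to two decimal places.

£111.02

PV(dividends) I = 1.54·e^(−0.0406·9/12)
I = 1.4938
F = (S − I)·e^(rT) = (107.74 − 1.4938) · e^(0.0406·13/12)
= 106.2462 · e^0.043983 = 106.2462 × 1.044965 = £111.02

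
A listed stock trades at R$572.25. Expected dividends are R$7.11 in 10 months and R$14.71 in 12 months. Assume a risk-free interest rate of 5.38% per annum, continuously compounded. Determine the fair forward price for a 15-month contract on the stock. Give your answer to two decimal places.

R$589.88

PV(dividends) I = 7.11·e^(−0.0538·10/12) + 14.71·e^(−0.0538·12/12)
I = 6.7983 + 13.9395 = 20.7378
F = (S − I)·e^(rT) = (572.25 − 20.7378) · e^(0.0538·15/12)
= 551.5122 · e^0.067250 = 551.5122 × 1.069563 = R$589.88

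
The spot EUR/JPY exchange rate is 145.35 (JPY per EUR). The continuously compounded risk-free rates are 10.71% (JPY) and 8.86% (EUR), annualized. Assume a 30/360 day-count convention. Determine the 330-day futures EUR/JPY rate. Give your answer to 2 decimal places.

147.84

F = S·e^((r_JPY − r_EUR)T) = 145.35 · e^((0.1071 − 0.0886) × 330/360)
= 145.35 · e^0.016958 = 145.35 × 1.017103
F = 147.84 JPY per EUR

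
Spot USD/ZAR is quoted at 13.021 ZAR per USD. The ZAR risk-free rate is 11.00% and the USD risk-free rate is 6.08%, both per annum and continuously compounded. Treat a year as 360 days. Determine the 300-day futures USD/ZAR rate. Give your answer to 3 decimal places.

13.566

F = S·e^((r_ZAR − r_USD)T) = 13.021 · e^((0.1100 − 0.0608) × 300/360)
= 13.021 · e^0.041000 = 13.021 × 1.041852
F = 13.566 ZAR per USD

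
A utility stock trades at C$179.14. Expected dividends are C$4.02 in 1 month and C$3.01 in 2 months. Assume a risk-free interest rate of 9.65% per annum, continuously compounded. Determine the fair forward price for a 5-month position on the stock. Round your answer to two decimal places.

PV(dividends) I = 4.02·e^(−0.0965·1/12) + 3.01·e^(−0.0965·2/12)
I = 3.9878 + 2.9620 = 6.9498
F = (S − I)·e^(rT) = (179.14 − 6.9498) · e^(0.0965·5/12)
= 172.1902 · e^0.040208 = 172.1902 × 1.041027 = C$179.25

C$179.25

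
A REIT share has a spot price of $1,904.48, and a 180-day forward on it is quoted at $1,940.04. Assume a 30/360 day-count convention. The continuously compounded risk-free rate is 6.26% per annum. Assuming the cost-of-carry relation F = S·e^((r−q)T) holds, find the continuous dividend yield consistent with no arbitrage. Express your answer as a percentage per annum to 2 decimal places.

2.56%

From F = S·e^((r−q)T): (r − q) = ln(F/S)/T
ln(1940.04/1904.48) = ln(1.018672) = 0.018500
(r − q) = 0.018500 / (180/360) = 0.037000
q = r − ln(F/S)/T = 0.0626 − 0.037000 = 0.025600
q = 2.56%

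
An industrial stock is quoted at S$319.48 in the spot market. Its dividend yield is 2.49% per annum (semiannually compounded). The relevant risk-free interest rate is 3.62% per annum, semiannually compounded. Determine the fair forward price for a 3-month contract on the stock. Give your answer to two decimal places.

S$320.37

F = S · (1+r/2)^(2T) / (1+q/2)^(2T)
= 319.48 × 1.009009 / 1.006206 = 319.48 × 1.002786
F = S$320.37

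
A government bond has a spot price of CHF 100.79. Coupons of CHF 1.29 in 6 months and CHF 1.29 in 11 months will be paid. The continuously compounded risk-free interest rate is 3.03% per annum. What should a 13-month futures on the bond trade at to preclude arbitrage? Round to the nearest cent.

CHF 101.54

PV(coupons) I = 1.29·e^(−0.0303·6/12) + 1.29·e^(−0.0303·11/12)
I = 1.2706 + 1.2547 = 2.5253
F = (S − I)·e^(rT) = (100.79 − 2.5253) · e^(0.0303·13/12)
= 98.2647 · e^0.032825 = 98.2647 × 1.033370 = CHF 101.54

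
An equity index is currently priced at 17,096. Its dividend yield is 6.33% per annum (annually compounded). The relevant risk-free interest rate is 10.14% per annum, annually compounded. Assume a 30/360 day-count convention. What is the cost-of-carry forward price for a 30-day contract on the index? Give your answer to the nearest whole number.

F = S · (1+r)^T / (1+q)^T
= 17096 × 1.008081 / 1.005128 = 17096 × 1.002938
F = 17,146

17,146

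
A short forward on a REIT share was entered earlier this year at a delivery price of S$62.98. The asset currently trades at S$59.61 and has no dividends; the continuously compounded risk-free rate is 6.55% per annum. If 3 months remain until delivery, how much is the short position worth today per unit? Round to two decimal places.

Current fair forward for the remaining 3 months: F = S·e^(r·T), r = 0.0655
F = 59.61 · e^(0.0655 × 3/12) = 59.61 × 1.016510 = 60.5942
Value of long forward = (F − K)·e^(−rT) = (60.5942 − 62.98) · e^(−0.0655·3/12)
= -2.3858 × 0.983758 = -2.35
Short position value = −(long value) = S$2.35

S$2.35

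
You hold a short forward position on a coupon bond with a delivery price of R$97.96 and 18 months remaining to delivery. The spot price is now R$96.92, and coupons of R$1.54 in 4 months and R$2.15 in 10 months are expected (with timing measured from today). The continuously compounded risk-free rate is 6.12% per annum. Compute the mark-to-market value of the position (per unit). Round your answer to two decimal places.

PV(remaining coupons) I = 1.54·e^(−0.0612·4/12) + 2.15·e^(−0.0612·10/12) = 3.5520
Current forward F = (S − I)·e^(rT) = (96.92 − 3.5520)·e^(0.0612·18/12) = 93.3680 × 1.096146 = 102.3450
Value (long) = (F − K)·e^(−rT) = (102.3450 − 97.96) × 0.912288 = 4.0004
Short position value = −(long value) = -R$4.00

-R$4.00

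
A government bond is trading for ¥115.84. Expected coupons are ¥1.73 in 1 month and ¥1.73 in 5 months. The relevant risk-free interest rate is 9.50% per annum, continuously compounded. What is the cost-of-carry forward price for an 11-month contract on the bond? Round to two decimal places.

PV(coupons) I = 1.73·e^(−0.0950·1/12) + 1.73·e^(−0.0950·5/12)
I = 1.7164 + 1.6629 = 3.3793
F = (S − I)·e^(rT) = (115.84 − 3.3793) · e^(0.0950·11/12)
= 112.4607 · e^0.087083 = 112.4607 × 1.090987 = ¥122.69

¥122.69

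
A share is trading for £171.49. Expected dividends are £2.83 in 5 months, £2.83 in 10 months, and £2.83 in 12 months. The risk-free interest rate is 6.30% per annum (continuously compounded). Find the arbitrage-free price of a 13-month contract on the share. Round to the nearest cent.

PV(dividends) I = 2.83·e^(−0.0630·5/12) + 2.83·e^(−0.0630·10/12) + 2.83·e^(−0.0630·12/12)
I = 2.7567 + 2.6853 + 2.6572 = 8.0992
F = (S − I)·e^(rT) = (171.49 − 8.0992) · e^(0.0630·13/12)
= 163.3908 · e^0.068250 = 163.3908 × 1.070633 = £174.93

£174.93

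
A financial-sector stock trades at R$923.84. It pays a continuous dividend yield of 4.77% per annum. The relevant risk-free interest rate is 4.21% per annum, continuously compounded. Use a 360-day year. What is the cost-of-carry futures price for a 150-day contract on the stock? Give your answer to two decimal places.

R$921.69

F = S·e^((r − q)T) = 923.84 · e^((0.0421 − 0.0477) × 150/360)
= 923.84 · e^-0.002333 = 923.84 × 0.997670
F = R$921.69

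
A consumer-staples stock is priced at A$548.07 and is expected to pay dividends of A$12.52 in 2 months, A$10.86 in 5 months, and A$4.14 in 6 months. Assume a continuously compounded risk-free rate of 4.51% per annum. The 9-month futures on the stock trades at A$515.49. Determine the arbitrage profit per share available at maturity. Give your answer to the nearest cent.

A$23.37 per share

PV(dividends) I = 12.52·e^(−0.0451·2/12) + 10.86·e^(−0.0451·5/12) + 4.14·e^(−0.0451·6/12) = 27.1318
Fair futures F* = (S − I)·e^(rT) = (548.07 − 27.1318)·e^0.033825 = 520.9382 × 1.034404 = 538.8606
Market A$515.49 < fair 538.8606: forward underpriced → reverse cash-and-carry (short the stock, invest proceeds at r, pay the dividends, go long the forward).
Profit at T = |F_mkt − F*| = |515.49 − 538.8606| = A$23.37 per share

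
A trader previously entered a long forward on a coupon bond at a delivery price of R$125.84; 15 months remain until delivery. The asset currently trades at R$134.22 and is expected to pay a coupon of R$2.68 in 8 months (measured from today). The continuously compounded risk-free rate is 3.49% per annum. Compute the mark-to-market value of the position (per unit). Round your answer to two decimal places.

PV(remaining coupons) I = 2.68·e^(−0.0349·8/12) = 2.6184
Current forward F = (S − I)·e^(rT) = (134.22 − 2.6184)·e^(0.0349·15/12) = 131.6016 × 1.044591 = 137.4698
Value (long) = (F − K)·e^(−rT) = (137.4698 − 125.84) × 0.957313 = 11.1334
Value = R$11.13

R$11.13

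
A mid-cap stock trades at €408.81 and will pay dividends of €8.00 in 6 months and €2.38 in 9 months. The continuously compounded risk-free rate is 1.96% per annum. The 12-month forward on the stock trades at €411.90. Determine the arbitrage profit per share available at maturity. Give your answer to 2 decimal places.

PV(dividends) I = 8.00·e^(−0.0196·6/12) + 2.38·e^(−0.0196·9/12) = 10.2673
Fair forward F* = (S − I)·e^(rT) = (408.81 − 10.2673)·e^0.019600 = 398.5427 × 1.019793 = 406.4311
Market €411.90 > fair 406.4311: forward overpriced → cash-and-carry (borrow at r, buy the stock and collect the dividends, short the forward).
Profit at T = |F_mkt − F*| = |411.90 − 406.4311| = €5.47 per share

€5.47 per share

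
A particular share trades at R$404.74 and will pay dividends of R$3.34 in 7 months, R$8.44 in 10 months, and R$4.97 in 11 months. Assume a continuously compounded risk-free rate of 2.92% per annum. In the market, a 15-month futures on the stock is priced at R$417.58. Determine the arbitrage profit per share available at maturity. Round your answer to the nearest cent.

R$14.76 per share

PV(dividends) I = 3.34·e^(−0.0292·7/12) + 8.44·e^(−0.0292·10/12) + 4.97·e^(−0.0292·11/12) = 16.3594
Fair futures F* = (S − I)·e^(rT) = (404.74 − 16.3594)·e^0.036500 = 388.3806 × 1.037174 = 402.8183
Market R$417.58 > fair 402.8183: forward overpriced → cash-and-carry (borrow at r, buy the stock and collect the dividends, short the forward).
Profit at T = |F_mkt − F*| = |417.58 − 402.8183| = R$14.76 per share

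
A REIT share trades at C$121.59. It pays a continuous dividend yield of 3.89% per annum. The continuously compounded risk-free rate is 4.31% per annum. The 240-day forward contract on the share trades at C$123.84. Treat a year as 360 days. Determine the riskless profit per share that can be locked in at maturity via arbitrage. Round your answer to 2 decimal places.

C$1.91 per share

Fair forward: F* = S·e^(carry·T), with carry = (r − q) = 0.0431 − 0.0389 = 0.0042
F* = 121.59 · e^(0.0042 × 240/360) = 121.59 · e^0.002800 = 121.59 × 1.002804 = C$121.9309
Market C$123.84 > fair C$121.9309: forward overpriced → cash-and-carry (buy spot, short the forward).
At maturity, profit = |F_mkt − F*| = |123.84 − 121.9309| = C$1.91 per share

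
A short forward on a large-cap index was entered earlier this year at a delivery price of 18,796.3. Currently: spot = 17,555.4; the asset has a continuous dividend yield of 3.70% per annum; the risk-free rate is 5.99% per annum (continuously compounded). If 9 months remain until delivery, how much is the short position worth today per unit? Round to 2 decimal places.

895.63

Current fair forward for the remaining 9 months: F = S·e^((r − q)·T), (r − q) = 0.0599 − 0.0370 = 0.0229
F = 17555.4 · e^(0.0229 × 9/12) = 17555.4 × 1.01732334 = 17859.5182
Value of long forward = (F − K)·e^(−rT) = (17859.5182 − 18796.3) · e^(−0.0599·9/12)
= -936.7818 × 0.95606918 = -895.63
Short position value = −(long value) = 895.63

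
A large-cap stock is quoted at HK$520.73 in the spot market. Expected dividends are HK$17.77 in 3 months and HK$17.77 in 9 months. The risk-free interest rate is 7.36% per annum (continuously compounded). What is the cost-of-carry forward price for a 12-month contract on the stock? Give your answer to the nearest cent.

PV(dividends) I = 17.77·e^(−0.0736·3/12) + 17.77·e^(−0.0736·9/12)
I = 17.4460 + 16.8157 = 34.2617
F = (S − I)·e^(rT) = (520.73 − 34.2617) · e^(0.0736·12/12)
= 486.4683 · e^0.073600 = 486.4683 × 1.076376 = HK$523.62

HK$523.62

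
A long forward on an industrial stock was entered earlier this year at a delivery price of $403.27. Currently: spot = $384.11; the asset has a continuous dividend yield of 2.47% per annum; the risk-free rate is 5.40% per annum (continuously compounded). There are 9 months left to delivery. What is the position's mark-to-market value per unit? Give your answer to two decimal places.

Current fair forward for the remaining 9 months: F = S·e^((r − q)·T), (r − q) = 0.0540 − 0.0247 = 0.0293
F = 384.11 · e^(0.0293 × 9/12) = 384.11 × 1.022218 = 392.6442
Value of long forward = (F − K)·e^(−rT) = (392.6442 − 403.27) · e^(−0.0540·9/12)
= -10.6258 × 0.960309 = -10.20

-$10.20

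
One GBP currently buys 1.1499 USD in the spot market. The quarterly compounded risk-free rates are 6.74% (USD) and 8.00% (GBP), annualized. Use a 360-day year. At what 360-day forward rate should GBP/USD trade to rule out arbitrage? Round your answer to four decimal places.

1.1358

By covered interest parity, F = S · (1+r_USD/4)^(4T) / (1+r_GBP/4)^(4T)
= 1.1499 × 1.069123 / 1.082432 = 1.1499 × 0.987705
F = 1.1358 USD per GBP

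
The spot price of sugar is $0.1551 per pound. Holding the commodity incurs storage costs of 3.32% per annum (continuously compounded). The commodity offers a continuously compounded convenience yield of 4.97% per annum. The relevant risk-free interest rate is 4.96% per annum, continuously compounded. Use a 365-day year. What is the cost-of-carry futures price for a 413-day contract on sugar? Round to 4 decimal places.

Net carry = r + u − y = 0.0496 + 0.0332 − 0.0497 = 0.0331
F = S·e^((r+u−y)T) = 0.1551 · e^(0.0331 × 413/365) = 0.1551 · e^0.037453
= 0.1551 × 1.038163 = $0.1610 per pound

$0.1610 per pound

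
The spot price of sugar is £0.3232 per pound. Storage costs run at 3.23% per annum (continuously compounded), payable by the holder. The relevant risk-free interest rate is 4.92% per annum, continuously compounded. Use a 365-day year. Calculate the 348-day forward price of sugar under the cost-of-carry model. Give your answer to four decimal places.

£0.3493 per pound

Net carry = r + u − y = 0.0492 + 0.0323 − 0.0000 = 0.0815
F = S·e^((r+u−y)T) = 0.3232 · e^(0.0815 × 348/365) = 0.3232 · e^0.077704
= 0.3232 × 1.080803 = £0.3493 per pound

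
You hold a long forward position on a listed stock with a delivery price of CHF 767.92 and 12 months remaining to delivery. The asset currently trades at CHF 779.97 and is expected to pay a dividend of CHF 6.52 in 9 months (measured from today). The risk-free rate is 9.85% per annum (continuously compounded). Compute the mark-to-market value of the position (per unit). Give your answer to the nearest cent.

PV(remaining dividends) I = 6.52·e^(−0.0985·9/12) = 6.0557
Current forward F = (S − I)·e^(rT) = (779.97 − 6.0557)·e^(0.0985·12/12) = 773.9143 × 1.103514 = 854.0253
Value (long) = (F − K)·e^(−rT) = (854.0253 − 767.92) × 0.906196 = 78.0283
Value = CHF 78.03

CHF 78.03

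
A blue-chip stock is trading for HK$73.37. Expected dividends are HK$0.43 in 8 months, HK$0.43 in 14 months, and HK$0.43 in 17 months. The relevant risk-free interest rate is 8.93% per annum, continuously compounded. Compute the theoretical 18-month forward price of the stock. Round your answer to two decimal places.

HK$82.55

PV(dividends) I = 0.43·e^(−0.0893·8/12) + 0.43·e^(−0.0893·14/12) + 0.43·e^(−0.0893·17/12)
I = 0.4051 + 0.3875 + 0.3789 = 1.1715
F = (S − I)·e^(rT) = (73.37 − 1.1715) · e^(0.0893·18/12)
= 72.1985 · e^0.133950 = 72.1985 × 1.143336 = HK$82.55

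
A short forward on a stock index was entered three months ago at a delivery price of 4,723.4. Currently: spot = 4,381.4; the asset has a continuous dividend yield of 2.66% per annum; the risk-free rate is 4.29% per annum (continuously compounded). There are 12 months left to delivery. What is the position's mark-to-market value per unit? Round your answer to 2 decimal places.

Current fair forward for the remaining 12 months: F = S·e^((r − q)·T), (r − q) = 0.0429 − 0.0266 = 0.0163
F = 4381.4 · e^(0.0163 × 12/12) = 4381.4 × 1.01643357 = 4453.4020
Value of long forward = (F − K)·e^(−rT) = (4453.4020 − 4723.4) · e^(−0.0429·12/12)
= -269.9980 × 0.95800719 = -258.66
Short position value = −(long value) = 258.66

258.66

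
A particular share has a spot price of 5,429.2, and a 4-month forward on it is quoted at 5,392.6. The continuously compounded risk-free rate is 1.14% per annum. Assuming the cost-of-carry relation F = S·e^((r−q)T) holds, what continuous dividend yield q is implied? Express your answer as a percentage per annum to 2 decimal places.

From F = S·e^((r−q)T): (r − q) = ln(F/S)/T
ln(5392.6/5429.2) = ln(0.993259) = -0.006764
(r − q) = -0.006764 / (4/12) = -0.020292
q = r − ln(F/S)/T = 0.0114 + 0.020292 = 0.031692
q = 3.17%

3.17%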